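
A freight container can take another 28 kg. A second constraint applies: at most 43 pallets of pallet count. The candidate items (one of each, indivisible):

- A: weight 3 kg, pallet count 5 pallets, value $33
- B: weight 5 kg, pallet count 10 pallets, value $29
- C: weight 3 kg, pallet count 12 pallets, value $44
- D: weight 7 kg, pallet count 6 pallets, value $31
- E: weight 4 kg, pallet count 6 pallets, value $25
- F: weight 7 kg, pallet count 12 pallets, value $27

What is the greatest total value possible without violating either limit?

$162

Feasible sets respecting both limits:
- A+B+C+D+E: weight 22, pallet count 39, value 162
- A+C+D+E+F: weight 24, pallet count 41, value 160
- A+B+D+E+F: weight 26, pallet count 39, value 145
- A+B+C+D: weight 18, pallet count 33, value 137
Best: $162.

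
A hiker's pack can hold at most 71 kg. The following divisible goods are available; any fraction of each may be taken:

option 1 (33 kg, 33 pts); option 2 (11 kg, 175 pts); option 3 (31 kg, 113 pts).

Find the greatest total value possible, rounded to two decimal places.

Take in order of value per unit:
- option 2 (175/11 per unit): all 11 → value 175, running total 175.00
- option 3 (113/31 per unit): all 31 → value 113, running total 288.00
- option 1 (33/33 per unit): 29 of 33 → value 29×33/33 = 29.0000, running total 317.00
Total 317.00.

317.00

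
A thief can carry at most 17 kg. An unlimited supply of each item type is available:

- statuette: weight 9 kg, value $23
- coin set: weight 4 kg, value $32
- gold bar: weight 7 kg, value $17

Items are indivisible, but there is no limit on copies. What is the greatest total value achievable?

$128

Best value-per-unit is coin set at 32/4, and filling with it alone uses weight 4×4=16. No mix of the others beats 4×32 = 128.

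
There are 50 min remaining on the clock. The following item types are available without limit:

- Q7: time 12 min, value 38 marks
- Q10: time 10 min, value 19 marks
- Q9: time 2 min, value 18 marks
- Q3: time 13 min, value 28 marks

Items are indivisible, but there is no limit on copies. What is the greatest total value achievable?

450 marks

Best value-per-unit is Q9 at 18/2, and filling with it alone uses time 25×2=50. No mix of the others beats 25×18 = 450.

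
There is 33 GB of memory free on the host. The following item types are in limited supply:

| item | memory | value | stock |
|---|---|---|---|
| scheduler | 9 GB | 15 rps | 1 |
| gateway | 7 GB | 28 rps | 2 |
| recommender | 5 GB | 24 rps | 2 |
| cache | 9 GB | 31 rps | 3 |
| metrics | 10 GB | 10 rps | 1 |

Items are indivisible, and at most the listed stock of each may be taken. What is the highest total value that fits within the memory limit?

Best selections within memory 33 and stock limits:
- 2×gateway + 2×recommender + 1×cache: memory 33, value 135
- 1×scheduler + 2×gateway + 2×recommender: memory 33, value 119
Best: 135 rps.

135 rps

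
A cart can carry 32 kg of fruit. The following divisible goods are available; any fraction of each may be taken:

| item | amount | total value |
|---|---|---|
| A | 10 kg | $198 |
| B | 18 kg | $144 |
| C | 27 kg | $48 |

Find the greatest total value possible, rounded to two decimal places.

Take in order of value per unit:
- A (198/10 per unit): all 10 → value 198, running total 198.00
- B (144/18 per unit): all 18 → value 144, running total 342.00
- C (48/27 per unit): 4 of 27 → value 4×48/27 = 7.1111, running total 349.11
Total 349.11.

349.11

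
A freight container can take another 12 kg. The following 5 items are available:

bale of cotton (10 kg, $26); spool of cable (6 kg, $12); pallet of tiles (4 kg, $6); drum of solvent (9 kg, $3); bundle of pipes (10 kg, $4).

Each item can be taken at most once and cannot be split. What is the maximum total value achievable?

$26

This is a 0/1 knapsack; check combinations near the capacity.
- bale of cotton: weight 10, value 26
- spool of cable+pallet of tiles: weight 6+4=10, value 12+6=18
- spool of cable: weight 6, value 12
Best: $26.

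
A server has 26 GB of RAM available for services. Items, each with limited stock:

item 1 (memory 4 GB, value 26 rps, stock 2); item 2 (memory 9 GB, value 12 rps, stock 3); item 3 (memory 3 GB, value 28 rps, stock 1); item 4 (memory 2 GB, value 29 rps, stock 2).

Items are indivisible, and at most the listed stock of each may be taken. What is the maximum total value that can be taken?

Best selections within memory 26 and stock limits:
- 2×item 1 + 1×item 2 + 1×item 3 + 2×item 4: memory 24, value 150
- 2×item 1 + 1×item 3 + 2×item 4: memory 15, value 138
Best: 150 rps.

150 rps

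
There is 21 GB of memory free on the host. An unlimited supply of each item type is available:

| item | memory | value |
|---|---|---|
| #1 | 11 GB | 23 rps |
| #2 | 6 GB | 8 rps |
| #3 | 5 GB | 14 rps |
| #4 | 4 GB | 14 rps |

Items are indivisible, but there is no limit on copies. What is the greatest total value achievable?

70 rps

Best value-per-unit is #4 at 14/4; filling with it alone gives 5×14 = 70.
Optimal mix: 1×#3 + 4×#4 → memory 21, value 70.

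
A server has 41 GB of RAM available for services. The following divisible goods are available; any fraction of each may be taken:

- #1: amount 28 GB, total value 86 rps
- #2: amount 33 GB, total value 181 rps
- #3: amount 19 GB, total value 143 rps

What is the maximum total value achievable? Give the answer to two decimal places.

Take in order of value per unit:
- #3 (143/19 per unit): all 19 → value 143, running total 143.00
- #2 (181/33 per unit): 22 of 33 → value 22×181/33 = 120.6667, running total 263.67
Total 263.67.

263.67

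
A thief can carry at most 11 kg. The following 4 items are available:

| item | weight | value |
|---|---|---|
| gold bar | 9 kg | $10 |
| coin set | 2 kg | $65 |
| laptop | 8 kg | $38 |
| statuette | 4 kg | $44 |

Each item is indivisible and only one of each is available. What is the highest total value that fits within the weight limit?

Check high-value combinations within 11 kg:
- coin set+statuette: weight 2+4=6, value 65+44=109
- coin set+laptop: weight 2+8=10, value 65+38=103
- gold bar+coin set: weight 9+2=11, value 10+65=75
- coin set: weight 2, value 65
Best: $109.

$109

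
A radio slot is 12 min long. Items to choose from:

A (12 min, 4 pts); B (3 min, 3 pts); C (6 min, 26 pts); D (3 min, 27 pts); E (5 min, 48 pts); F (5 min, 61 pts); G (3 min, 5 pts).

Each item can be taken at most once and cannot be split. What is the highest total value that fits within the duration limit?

109 pts

Check high-value combinations within 12 min:
- E+F: duration 5+5=10, value 48+61=109
- D+F+G: duration 3+5+3=11, value 27+61+5=93
- B+D+F: duration 3+3+5=11, value 3+27+61=91
- D+F: duration 3+5=8, value 27+61=88
- C+F: duration 6+5=11, value 26+61=87
Best: 109 pts.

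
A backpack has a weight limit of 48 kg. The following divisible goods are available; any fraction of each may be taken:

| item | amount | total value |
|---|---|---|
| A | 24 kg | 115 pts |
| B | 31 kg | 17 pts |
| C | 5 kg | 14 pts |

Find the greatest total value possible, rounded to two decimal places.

Take in order of value per unit:
- A (115/24 per unit): all 24 → value 115, running total 115.00
- C (14/5 per unit): all 5 → value 14, running total 129.00
- B (17/31 per unit): 19 of 31 → value 19×17/31 = 10.4194, running total 139.42
Total 139.42.

139.42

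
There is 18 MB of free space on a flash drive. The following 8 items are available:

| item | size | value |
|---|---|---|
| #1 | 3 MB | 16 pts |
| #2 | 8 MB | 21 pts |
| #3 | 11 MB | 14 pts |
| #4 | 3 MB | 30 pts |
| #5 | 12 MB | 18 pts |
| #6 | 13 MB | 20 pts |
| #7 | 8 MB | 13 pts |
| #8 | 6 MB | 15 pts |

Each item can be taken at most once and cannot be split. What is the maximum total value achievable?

This is a 0/1 knapsack; check combinations near the capacity.
- #1+#2+#4: size 3+8+3=14, value 16+21+30=67
- #2+#4+#8: size 8+3+6=17, value 21+30+15=66
- #1+#4+#5: size 3+3+12=18, value 16+30+18=64
- #1+#4+#8: size 3+3+6=12, value 16+30+15=61
Best: 67 pts.

67 pts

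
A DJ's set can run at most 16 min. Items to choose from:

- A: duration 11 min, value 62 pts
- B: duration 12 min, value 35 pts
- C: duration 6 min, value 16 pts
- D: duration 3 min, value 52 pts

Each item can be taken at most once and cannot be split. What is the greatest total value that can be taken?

Check high-value combinations within 16 min:
- A+D: duration 11+3=14, value 62+52=114
- B+D: duration 12+3=15, value 35+52=87
- C+D: duration 6+3=9, value 16+52=68
- A: duration 11, value 62
- D: duration 3, value 52
Best: 114 pts.

114 pts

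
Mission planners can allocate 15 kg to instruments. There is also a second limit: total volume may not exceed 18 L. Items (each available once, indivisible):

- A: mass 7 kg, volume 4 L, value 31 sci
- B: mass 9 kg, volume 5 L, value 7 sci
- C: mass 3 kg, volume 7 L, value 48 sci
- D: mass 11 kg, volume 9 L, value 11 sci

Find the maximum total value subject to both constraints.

79 sci

Feasible sets respecting both limits:
- A+C: mass 10, volume 11, value 79
- C+D: mass 14, volume 16, value 59
- B+C: mass 12, volume 12, value 55
- C: mass 3, volume 7, value 48
Best: 79 sci.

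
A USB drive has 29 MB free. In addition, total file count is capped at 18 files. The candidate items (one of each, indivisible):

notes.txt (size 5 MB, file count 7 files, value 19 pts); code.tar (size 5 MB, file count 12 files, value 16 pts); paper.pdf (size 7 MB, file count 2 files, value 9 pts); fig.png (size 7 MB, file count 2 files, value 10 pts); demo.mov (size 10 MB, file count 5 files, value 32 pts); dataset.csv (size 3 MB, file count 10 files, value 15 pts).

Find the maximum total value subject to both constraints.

70 pts

Feasible sets respecting both limits:
- notes.txt+paper.pdf+fig.png+demo.mov: size 29, file count 16, value 70
- notes.txt+fig.png+demo.mov: size 22, file count 14, value 61
- notes.txt+paper.pdf+demo.mov: size 22, file count 14, value 60
Best: 70 pts.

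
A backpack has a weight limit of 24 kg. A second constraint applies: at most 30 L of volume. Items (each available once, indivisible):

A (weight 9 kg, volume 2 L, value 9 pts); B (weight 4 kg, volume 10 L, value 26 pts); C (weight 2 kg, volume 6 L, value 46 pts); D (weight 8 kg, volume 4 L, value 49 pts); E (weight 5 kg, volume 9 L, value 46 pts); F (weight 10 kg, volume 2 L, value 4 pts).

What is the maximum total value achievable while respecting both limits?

167 pts

Feasible sets respecting both limits:
- B+C+D+E: weight 19, volume 29, value 167
- A+C+D+E: weight 24, volume 21, value 150
- C+D+E: weight 15, volume 19, value 141
- A+B+C+D: weight 23, volume 22, value 130
Best: 167 pts.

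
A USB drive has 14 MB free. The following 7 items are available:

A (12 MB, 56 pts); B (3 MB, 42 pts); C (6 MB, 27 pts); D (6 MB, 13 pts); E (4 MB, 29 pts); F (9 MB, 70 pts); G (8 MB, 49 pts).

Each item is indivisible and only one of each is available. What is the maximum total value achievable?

Check high-value combinations within 14 MB:
- B+F: size 3+9=12, value 42+70=112
- E+F: size 4+9=13, value 29+70=99
- B+C+E: size 3+6+4=13, value 42+27+29=98
- B+G: size 3+8=11, value 42+49=91
Best: 112 pts.

112 pts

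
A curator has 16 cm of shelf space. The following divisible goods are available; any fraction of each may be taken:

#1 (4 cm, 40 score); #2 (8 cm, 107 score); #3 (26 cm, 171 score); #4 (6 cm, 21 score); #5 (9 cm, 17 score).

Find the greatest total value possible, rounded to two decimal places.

173.31

Take in order of value per unit:
- #2 (107/8 per unit): all 8 → value 107, running total 107.00
- #1 (40/4 per unit): all 4 → value 40, running total 147.00
- #3 (171/26 per unit): 4 of 26 → value 4×171/26 = 26.3077, running total 173.31
Total 173.31.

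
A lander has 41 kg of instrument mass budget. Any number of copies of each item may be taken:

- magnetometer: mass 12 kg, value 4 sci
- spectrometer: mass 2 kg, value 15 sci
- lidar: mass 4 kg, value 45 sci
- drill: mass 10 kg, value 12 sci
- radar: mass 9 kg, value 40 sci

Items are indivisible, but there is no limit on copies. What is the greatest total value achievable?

Best value-per-unit is lidar at 45/4, and filling with it alone uses mass 10×4=40. No mix of the others beats 10×45 = 450.

450 sci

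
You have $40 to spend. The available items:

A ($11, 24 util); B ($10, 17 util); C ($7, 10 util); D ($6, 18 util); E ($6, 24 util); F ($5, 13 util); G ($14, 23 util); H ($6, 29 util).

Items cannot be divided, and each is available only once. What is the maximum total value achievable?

112 util

Check high-value combinations within $40:
- A+B+D+E+H: cost 11+10+6+6+6=39, value 24+17+18+24+29=112
- B+C+D+E+F+H: cost 10+7+6+6+5+6=40, value 17+10+18+24+13+29=111
- A+D+E+F+H: cost 11+6+6+5+6=34, value 24+18+24+13+29=108
- D+E+F+G+H: cost 6+6+5+14+6=37, value 18+24+13+23+29=107
Best: 112 util.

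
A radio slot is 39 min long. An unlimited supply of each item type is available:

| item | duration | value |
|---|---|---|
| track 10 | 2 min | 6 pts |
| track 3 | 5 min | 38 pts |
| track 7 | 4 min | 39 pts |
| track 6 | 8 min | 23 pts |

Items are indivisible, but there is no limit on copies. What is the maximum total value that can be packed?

Best value-per-unit is track 7 at 39/4; filling with it alone gives 9×39 = 351.
Optimal mix: 1×track 10 + 9×track 7 → duration 38, value 357.

357 pts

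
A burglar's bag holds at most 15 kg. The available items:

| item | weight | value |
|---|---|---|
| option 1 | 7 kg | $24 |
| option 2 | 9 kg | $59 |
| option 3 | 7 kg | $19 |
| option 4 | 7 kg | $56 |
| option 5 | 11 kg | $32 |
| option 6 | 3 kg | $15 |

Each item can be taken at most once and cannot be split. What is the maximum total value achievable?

$80

This is a 0/1 knapsack; check combinations near the capacity.
- option 1+option 4: weight 7+7=14, value 24+56=80
- option 3+option 4: weight 7+7=14, value 19+56=75
- option 2+option 6: weight 9+3=12, value 59+15=74
Best: $80.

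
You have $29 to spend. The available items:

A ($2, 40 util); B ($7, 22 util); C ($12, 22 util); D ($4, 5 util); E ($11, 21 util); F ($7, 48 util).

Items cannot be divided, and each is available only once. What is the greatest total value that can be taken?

Check high-value combinations within $29:
- A+B+C+F: cost 2+7+12+7=28, value 40+22+22+48=132
- A+B+E+F: cost 2+7+11+7=27, value 40+22+21+48=131
- A+B+D+F: cost 2+7+4+7=20, value 40+22+5+48=115
Best: 132 util.

132 util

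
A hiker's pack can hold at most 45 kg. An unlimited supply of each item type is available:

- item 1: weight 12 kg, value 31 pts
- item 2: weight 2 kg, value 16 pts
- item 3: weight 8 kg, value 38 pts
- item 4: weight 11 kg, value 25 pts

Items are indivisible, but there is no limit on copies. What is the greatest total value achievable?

Best value-per-unit is item 2 at 16/2, and filling with it alone uses weight 22×2=44. No mix of the others beats 22×16 = 352.

352 pts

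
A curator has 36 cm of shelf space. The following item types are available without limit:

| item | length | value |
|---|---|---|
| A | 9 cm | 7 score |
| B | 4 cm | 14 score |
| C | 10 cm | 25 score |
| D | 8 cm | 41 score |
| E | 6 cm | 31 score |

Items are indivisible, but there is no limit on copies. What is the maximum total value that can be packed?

186 score

Best value-per-unit is E at 31/6, and filling with it alone uses length 6×6=36. No mix of the others beats 6×31 = 186.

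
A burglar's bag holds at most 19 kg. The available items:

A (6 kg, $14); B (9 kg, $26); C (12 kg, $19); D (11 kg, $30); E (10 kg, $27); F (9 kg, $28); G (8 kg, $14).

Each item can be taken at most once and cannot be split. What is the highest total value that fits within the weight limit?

Check high-value combinations within 19 kg:
- E+F: weight 10+9=19, value 27+28=55
- B+F: weight 9+9=18, value 26+28=54
- B+E: weight 9+10=19, value 26+27=53
Best: $55.

$55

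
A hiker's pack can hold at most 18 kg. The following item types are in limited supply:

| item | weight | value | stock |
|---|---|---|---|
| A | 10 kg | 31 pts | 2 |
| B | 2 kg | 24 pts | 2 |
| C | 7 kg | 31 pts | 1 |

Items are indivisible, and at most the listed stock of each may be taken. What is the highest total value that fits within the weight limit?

79 pts

Best selections within weight 18 and stock limits:
- 2×B + 1×C: weight 11, value 79
- 1×A + 2×B: weight 14, value 79
Best: 79 pts.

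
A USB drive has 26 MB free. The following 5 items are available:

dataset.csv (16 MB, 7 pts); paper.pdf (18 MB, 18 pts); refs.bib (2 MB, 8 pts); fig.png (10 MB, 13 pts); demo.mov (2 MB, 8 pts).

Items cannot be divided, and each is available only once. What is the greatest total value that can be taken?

34 pts

This is a 0/1 knapsack; check combinations near the capacity.
- paper.pdf+refs.bib+demo.mov: size 18+2+2=22, value 18+8+8=34
- refs.bib+fig.png+demo.mov: size 2+10+2=14, value 8+13+8=29
- paper.pdf+refs.bib: size 18+2=20, value 18+8=26
- paper.pdf+demo.mov: size 18+2=20, value 18+8=26
Best: 34 pts.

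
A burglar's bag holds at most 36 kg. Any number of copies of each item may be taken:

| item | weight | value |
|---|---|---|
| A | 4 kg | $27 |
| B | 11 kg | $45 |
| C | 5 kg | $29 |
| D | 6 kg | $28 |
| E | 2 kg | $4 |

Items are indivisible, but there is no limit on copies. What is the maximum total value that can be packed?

Best value-per-unit is A at 27/4, and filling with it alone uses weight 9×4=36. No mix of the others beats 9×27 = 243.

$243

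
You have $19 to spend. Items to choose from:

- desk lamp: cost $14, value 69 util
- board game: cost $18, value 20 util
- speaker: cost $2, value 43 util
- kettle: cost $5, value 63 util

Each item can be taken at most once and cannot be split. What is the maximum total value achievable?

Check high-value combinations within $19:
- desk lamp+kettle: cost 14+5=19, value 69+63=132
- desk lamp+speaker: cost 14+2=16, value 69+43=112
- speaker+kettle: cost 2+5=7, value 43+63=106
Best: 132 util.

132 util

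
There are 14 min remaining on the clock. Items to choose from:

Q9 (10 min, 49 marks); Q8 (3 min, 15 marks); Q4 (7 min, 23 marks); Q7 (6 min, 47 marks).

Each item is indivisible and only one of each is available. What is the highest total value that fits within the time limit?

70 marks

Check high-value combinations within 14 min:
- Q4+Q7: time 7+6=13, value 23+47=70
- Q9+Q8: time 10+3=13, value 49+15=64
- Q8+Q7: time 3+6=9, value 15+47=62
- Q9: time 10, value 49
- Q7: time 6, value 47
Best: 70 marks.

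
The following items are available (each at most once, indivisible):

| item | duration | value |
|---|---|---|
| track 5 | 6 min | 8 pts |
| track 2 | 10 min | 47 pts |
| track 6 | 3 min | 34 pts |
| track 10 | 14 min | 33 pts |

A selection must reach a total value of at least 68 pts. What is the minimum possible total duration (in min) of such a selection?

13

Subsets with value ≥ 68, sorted by total duration:
- track 2+track 6: duration 13, value 81
- track 5+track 2+track 6: duration 19, value 89
- track 5+track 6+track 10: duration 23, value 75
- track 2+track 10: duration 24, value 80
Minimum duration: 13 min.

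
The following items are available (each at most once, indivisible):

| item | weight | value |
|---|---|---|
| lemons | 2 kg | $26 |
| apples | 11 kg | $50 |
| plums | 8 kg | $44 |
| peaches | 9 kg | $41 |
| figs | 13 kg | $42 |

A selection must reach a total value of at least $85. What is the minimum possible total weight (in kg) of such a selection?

17

Subsets with value ≥ 85, sorted by total weight:
- plums+peaches: weight 17, value 85
- lemons+plums+peaches: weight 19, value 111
Minimum weight: 17 kg.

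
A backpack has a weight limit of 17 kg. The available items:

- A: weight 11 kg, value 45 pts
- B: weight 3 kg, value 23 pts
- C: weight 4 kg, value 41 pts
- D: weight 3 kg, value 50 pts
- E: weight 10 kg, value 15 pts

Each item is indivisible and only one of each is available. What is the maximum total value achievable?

Check high-value combinations within 17 kg:
- A+B+D: weight 11+3+3=17, value 45+23+50=118
- B+C+D: weight 3+4+3=10, value 23+41+50=114
- C+D+E: weight 4+3+10=17, value 41+50+15=106
Best: 118 pts.

118 pts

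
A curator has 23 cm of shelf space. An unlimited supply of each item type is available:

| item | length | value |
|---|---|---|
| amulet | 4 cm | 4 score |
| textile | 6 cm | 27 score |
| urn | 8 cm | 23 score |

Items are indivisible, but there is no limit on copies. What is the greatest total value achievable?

85 score

Best value-per-unit is textile at 27/6; filling with it alone gives 3×27 = 81.
Optimal mix: 1×amulet + 3×textile → length 22, value 85.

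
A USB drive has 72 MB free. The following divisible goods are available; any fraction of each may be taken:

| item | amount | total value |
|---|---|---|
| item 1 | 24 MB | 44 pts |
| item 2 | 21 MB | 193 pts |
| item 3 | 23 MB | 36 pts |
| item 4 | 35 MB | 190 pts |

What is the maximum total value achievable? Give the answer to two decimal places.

Take in order of value per unit:
- item 2 (193/21 per unit): all 21 → value 193, running total 193.00
- item 4 (190/35 per unit): all 35 → value 190, running total 383.00
- item 1 (44/24 per unit): 16 of 24 → value 16×44/24 = 29.3333, running total 412.33
Total 412.33.

412.33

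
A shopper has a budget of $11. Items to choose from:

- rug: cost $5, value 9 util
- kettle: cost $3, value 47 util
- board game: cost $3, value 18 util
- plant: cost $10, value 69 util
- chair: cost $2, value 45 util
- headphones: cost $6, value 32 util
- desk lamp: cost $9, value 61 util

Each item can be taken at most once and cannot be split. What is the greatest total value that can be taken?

124 util

Check high-value combinations within $11:
- kettle+chair+headphones: cost 3+2+6=11, value 47+45+32=124
- kettle+board game+chair: cost 3+3+2=8, value 47+18+45=110
- chair+desk lamp: cost 2+9=11, value 45+61=106
- rug+kettle+chair: cost 5+3+2=10, value 9+47+45=101
- board game+chair+headphones: cost 3+2+6=11, value 18+45+32=95
Best: 124 util.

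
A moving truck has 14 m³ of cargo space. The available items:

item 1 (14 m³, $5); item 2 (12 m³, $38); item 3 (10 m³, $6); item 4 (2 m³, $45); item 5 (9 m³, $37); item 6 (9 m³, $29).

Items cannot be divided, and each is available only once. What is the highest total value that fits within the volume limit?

$83

Check high-value combinations within 14 m³:
- item 2+item 4: volume 12+2=14, value 38+45=83
- item 4+item 5: volume 2+9=11, value 45+37=82
- item 4+item 6: volume 2+9=11, value 45+29=74
- item 3+item 4: volume 10+2=12, value 6+45=51
Best: $83.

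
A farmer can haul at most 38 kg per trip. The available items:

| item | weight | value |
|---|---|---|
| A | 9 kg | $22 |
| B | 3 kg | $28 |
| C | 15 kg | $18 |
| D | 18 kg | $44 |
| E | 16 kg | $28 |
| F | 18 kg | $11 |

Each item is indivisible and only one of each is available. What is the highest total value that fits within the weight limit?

$100

Check high-value combinations within 38 kg:
- B+D+E: weight 3+18+16=37, value 28+44+28=100
- A+B+D: weight 9+3+18=30, value 22+28+44=94
- B+C+D: weight 3+15+18=36, value 28+18+44=90
Best: $100.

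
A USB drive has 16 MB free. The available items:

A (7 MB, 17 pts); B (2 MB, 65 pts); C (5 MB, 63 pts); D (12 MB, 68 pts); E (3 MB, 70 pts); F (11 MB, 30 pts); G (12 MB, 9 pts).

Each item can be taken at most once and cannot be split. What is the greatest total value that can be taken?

Check high-value combinations within 16 MB:
- B+C+E: size 2+5+3=10, value 65+63+70=198
- B+E+F: size 2+3+11=16, value 65+70+30=165
- A+B+E: size 7+2+3=12, value 17+65+70=152
- A+C+E: size 7+5+3=15, value 17+63+70=150
Best: 198 pts.

198 pts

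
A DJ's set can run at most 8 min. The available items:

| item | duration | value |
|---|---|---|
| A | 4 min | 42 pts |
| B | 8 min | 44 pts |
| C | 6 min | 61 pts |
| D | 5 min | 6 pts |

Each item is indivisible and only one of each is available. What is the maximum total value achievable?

Check high-value combinations within 8 min:
- C: duration 6, value 61
- B: duration 8, value 44
- A: duration 4, value 42
- D: duration 5, value 6
Best: 61 pts.

61 pts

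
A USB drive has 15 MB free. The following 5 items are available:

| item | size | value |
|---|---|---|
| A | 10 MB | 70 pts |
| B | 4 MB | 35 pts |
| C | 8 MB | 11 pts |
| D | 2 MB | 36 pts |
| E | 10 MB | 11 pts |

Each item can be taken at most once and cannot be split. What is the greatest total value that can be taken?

106 pts

Check high-value combinations within 15 MB:
- A+D: size 10+2=12, value 70+36=106
- A+B: size 10+4=14, value 70+35=105
- B+C+D: size 4+8+2=14, value 35+11+36=82
- B+D: size 4+2=6, value 35+36=71
Best: 106 pts.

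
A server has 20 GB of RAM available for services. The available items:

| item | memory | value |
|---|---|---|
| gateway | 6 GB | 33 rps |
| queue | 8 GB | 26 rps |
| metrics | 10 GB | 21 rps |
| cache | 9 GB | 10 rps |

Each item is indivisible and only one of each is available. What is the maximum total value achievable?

59 rps

Check high-value combinations within 20 GB:
- gateway+queue: memory 6+8=14, value 33+26=59
- gateway+metrics: memory 6+10=16, value 33+21=54
- queue+metrics: memory 8+10=18, value 26+21=47
- gateway+cache: memory 6+9=15, value 33+10=43
Best: 59 rps.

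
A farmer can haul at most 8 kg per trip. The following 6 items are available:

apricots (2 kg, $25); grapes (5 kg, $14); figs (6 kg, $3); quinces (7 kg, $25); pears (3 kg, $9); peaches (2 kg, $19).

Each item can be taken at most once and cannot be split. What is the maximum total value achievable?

$53

Check high-value combinations within 8 kg:
- apricots+pears+peaches: weight 2+3+2=7, value 25+9+19=53
- apricots+peaches: weight 2+2=4, value 25+19=44
- apricots+grapes: weight 2+5=7, value 25+14=39
- apricots+pears: weight 2+3=5, value 25+9=34
Best: $53.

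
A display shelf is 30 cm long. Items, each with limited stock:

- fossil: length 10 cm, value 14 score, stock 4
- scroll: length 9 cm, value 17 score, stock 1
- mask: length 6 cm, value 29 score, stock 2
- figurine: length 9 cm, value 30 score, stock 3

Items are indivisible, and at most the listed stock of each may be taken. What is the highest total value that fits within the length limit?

118 score

Best selections within length 30 and stock limits:
- 2×mask + 2×figurine: length 30, value 118
- 1×scroll + 2×mask + 1×figurine: length 30, value 105
Best: 118 score.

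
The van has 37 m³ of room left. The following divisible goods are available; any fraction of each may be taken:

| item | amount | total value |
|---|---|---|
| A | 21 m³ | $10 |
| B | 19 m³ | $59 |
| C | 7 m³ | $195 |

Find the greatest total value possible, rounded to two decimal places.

Take in order of value per unit:
- C (195/7 per unit): all 7 → value 195, running total 195.00
- B (59/19 per unit): all 19 → value 59, running total 254.00
- A (10/21 per unit): 11 of 21 → value 11×10/21 = 5.2381, running total 259.24
Total 259.24.

259.24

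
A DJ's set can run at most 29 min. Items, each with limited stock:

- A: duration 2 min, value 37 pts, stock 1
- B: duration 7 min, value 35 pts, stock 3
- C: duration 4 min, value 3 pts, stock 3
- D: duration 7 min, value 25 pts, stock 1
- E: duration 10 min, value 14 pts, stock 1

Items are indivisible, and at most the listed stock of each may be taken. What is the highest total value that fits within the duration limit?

Top feasible selections:
- 1×A + 3×B + 1×C: duration 27, value 145
- 1×A + 3×B: duration 23, value 142
- 1×A + 2×B + 1×C + 1×D: duration 27, value 135
- 1×A + 2×B + 1×D: duration 23, value 132
Best: 145 pts.

145 pts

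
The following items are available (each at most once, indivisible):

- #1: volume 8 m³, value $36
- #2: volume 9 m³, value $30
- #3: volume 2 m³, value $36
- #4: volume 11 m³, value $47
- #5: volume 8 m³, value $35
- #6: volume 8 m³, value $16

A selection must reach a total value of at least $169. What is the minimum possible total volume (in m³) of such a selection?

37

Subsets with value ≥ 169, sorted by total volume:
- #1+#3+#4+#5+#6: volume 37, value 170
- #1+#2+#3+#4+#5: volume 38, value 184
- #1+#2+#3+#4+#5+#6: volume 46, value 200
Minimum volume: 37 m³.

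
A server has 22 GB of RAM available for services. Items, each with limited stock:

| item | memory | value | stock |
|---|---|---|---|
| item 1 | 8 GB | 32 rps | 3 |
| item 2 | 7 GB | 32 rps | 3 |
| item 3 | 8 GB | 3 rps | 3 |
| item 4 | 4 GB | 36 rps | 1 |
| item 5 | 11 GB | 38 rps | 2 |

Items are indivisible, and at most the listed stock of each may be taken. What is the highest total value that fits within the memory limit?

106 rps

Top feasible selections:
- 1×item 2 + 1×item 4 + 1×item 5: memory 22, value 106
- 2×item 2 + 1×item 4: memory 18, value 100
Best: 106 rps.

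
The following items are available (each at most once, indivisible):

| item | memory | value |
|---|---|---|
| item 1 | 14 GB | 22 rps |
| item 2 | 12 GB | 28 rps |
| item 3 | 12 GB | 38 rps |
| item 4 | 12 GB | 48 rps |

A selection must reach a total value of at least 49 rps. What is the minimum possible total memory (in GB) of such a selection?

24

Subsets with value ≥ 49, sorted by total memory:
- item 3+item 4: memory 24, value 86
- item 2+item 4: memory 24, value 76
- item 2+item 3: memory 24, value 66
- item 1+item 4: memory 26, value 70
Minimum memory: 24 GB.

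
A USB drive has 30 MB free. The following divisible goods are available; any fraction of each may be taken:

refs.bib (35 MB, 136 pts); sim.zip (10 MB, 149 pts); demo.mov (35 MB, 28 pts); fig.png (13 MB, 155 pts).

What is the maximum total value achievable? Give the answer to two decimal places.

331.20

Take in order of value per unit:
- sim.zip (149/10 per unit): all 10 → value 149, running total 149.00
- fig.png (155/13 per unit): all 13 → value 155, running total 304.00
- refs.bib (136/35 per unit): 7 of 35 → value 7×136/35 = 27.2000, running total 331.20
Total 331.20.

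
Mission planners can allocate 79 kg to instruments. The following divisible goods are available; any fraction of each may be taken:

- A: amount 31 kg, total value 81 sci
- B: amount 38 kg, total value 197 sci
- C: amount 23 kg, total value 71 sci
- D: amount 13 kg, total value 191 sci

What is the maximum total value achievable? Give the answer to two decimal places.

Take in order of value per unit:
- D (191/13 per unit): all 13 → value 191, running total 191.00
- B (197/38 per unit): all 38 → value 197, running total 388.00
- C (71/23 per unit): all 23 → value 71, running total 459.00
- A (81/31 per unit): 5 of 31 → value 5×81/31 = 13.0645, running total 472.06
Total 472.06.

472.06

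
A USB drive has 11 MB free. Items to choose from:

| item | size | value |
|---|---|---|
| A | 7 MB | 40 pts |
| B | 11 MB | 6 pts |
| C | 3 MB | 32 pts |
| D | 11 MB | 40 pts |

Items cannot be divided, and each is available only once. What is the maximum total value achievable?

72 pts

Check high-value combinations within 11 MB:
- A+C: size 7+3=10, value 40+32=72
- A: size 7, value 40
- D: size 11, value 40
Best: 72 pts.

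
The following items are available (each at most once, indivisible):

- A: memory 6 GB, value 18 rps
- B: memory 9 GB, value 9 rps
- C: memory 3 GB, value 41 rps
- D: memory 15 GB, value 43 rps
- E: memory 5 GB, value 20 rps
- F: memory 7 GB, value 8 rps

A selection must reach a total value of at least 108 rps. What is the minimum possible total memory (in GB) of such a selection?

29

Subsets with value ≥ 108, sorted by total memory:
- A+C+D+E: memory 29, value 122
- C+D+E+F: memory 30, value 112
- A+C+D+F: memory 31, value 110
- B+C+D+E: memory 32, value 113
Minimum memory: 29 GB.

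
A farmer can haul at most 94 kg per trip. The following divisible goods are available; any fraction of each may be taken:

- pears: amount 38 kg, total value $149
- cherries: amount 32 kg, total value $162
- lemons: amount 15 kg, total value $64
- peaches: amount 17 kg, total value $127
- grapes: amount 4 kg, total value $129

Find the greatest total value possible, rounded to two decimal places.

Take in order of value per unit:
- grapes (129/4 per unit): all 4 → value 129, running total 129.00
- peaches (127/17 per unit): all 17 → value 127, running total 256.00
- cherries (162/32 per unit): all 32 → value 162, running total 418.00
- lemons (64/15 per unit): all 15 → value 64, running total 482.00
- pears (149/38 per unit): 26 of 38 → value 26×149/38 = 101.9474, running total 583.95
Total 583.95.

583.95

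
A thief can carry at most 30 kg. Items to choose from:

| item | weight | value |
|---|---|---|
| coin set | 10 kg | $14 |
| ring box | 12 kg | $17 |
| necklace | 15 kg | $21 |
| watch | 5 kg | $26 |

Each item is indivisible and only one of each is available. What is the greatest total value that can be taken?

$61

Check high-value combinations within 30 kg:
- coin set+necklace+watch: weight 10+15+5=30, value 14+21+26=61
- coin set+ring box+watch: weight 10+12+5=27, value 14+17+26=57
- necklace+watch: weight 15+5=20, value 21+26=47
- ring box+watch: weight 12+5=17, value 17+26=43
- coin set+watch: weight 10+5=15, value 14+26=40
Best: $61.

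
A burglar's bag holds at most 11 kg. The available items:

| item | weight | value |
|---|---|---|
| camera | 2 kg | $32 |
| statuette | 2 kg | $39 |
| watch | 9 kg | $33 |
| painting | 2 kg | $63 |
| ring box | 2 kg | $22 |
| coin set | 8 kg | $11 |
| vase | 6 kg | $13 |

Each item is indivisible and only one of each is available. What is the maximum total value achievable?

$156

Check high-value combinations within 11 kg:
- camera+statuette+painting+ring box: weight 2+2+2+2=8, value 32+39+63+22=156
- camera+statuette+painting: weight 2+2+2=6, value 32+39+63=134
- statuette+painting+ring box: weight 2+2+2=6, value 39+63+22=124
- camera+painting+ring box: weight 2+2+2=6, value 32+63+22=117
Best: $156.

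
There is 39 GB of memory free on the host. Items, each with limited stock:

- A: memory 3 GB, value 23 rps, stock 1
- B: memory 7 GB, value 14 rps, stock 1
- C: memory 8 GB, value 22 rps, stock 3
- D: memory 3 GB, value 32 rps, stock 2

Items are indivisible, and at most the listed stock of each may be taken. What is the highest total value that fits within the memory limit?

153 rps

Best selections within memory 39 and stock limits:
- 1×A + 3×C + 2×D: memory 33, value 153
- 1×A + 1×B + 2×C + 2×D: memory 32, value 145
- 1×B + 3×C + 2×D: memory 37, value 144
Best: 153 rps.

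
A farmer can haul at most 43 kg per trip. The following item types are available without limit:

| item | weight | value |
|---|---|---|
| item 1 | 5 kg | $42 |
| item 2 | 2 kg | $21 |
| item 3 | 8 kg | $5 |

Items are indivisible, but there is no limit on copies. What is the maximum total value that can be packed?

Best value-per-unit is item 2 at 21/2; filling with it alone gives 21×21 = 441.
Optimal mix: 1×item 1 + 19×item 2 → weight 43, value 441.

$441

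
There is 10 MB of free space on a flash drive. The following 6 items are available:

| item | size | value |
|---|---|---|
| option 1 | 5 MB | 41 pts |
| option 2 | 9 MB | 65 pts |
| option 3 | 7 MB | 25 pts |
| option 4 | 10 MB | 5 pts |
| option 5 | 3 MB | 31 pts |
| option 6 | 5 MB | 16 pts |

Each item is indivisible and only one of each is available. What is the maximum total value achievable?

72 pts

Check high-value combinations within 10 MB:
- option 1+option 5: size 5+3=8, value 41+31=72
- option 2: size 9, value 65
- option 1+option 6: size 5+5=10, value 41+16=57
- option 3+option 5: size 7+3=10, value 25+31=56
Best: 72 pts.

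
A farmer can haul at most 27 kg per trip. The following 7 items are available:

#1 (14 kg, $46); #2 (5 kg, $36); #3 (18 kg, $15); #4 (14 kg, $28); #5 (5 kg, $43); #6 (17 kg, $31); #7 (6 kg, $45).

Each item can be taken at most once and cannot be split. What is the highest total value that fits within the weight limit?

This is a 0/1 knapsack; check combinations near the capacity.
- #1+#5+#7: weight 14+5+6=25, value 46+43+45=134
- #1+#2+#7: weight 14+5+6=25, value 46+36+45=127
- #1+#2+#5: weight 14+5+5=24, value 46+36+43=125
- #2+#5+#7: weight 5+5+6=16, value 36+43+45=124
Best: $134.

$134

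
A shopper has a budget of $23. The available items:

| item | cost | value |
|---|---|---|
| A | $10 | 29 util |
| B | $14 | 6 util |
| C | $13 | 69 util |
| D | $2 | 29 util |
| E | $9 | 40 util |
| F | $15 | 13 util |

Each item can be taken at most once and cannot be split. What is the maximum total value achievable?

Check high-value combinations within $23:
- C+E: cost 13+9=22, value 69+40=109
- C+D: cost 13+2=15, value 69+29=98
- A+D+E: cost 10+2+9=21, value 29+29+40=98
- A+C: cost 10+13=23, value 29+69=98
Best: 109 util.

109 util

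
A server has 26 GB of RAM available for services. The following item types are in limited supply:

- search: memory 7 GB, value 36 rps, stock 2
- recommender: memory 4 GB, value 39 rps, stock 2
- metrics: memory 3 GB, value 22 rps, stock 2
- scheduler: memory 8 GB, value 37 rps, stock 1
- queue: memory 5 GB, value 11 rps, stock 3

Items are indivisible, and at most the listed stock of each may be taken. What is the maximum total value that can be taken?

Best selections within memory 26 and stock limits:
- 1×search + 2×recommender + 1×metrics + 1×scheduler: memory 26, value 173
- 2×search + 2×recommender + 1×metrics: memory 25, value 172
Best: 173 rps.

173 rps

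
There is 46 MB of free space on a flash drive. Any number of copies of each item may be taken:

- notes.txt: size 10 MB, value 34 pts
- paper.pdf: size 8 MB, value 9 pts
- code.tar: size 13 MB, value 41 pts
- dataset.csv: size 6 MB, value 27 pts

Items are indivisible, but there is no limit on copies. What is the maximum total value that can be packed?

196 pts

Best value-per-unit is dataset.csv at 27/6; filling with it alone gives 7×27 = 189.
Optimal mix: 1×notes.txt + 6×dataset.csv → size 46, value 196.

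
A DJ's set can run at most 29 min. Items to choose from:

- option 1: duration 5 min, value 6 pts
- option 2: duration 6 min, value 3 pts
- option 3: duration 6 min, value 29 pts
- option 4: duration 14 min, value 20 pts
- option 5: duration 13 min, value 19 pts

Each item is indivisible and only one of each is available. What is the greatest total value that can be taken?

55 pts

Check high-value combinations within 29 min:
- option 1+option 3+option 4: duration 5+6+14=25, value 6+29+20=55
- option 1+option 3+option 5: duration 5+6+13=24, value 6+29+19=54
- option 2+option 3+option 4: duration 6+6+14=26, value 3+29+20=52
- option 2+option 3+option 5: duration 6+6+13=25, value 3+29+19=51
- option 3+option 4: duration 6+14=20, value 29+20=49
Best: 55 pts.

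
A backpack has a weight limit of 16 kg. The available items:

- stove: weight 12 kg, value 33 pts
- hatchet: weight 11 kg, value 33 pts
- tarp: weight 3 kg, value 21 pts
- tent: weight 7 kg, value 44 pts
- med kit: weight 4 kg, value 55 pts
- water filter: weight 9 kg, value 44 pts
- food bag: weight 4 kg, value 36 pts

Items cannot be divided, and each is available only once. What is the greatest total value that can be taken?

Check high-value combinations within 16 kg:
- tent+med kit+food bag: weight 7+4+4=15, value 44+55+36=135
- tarp+tent+med kit: weight 3+7+4=14, value 21+44+55=120
- tarp+med kit+water filter: weight 3+4+9=16, value 21+55+44=120
Best: 135 pts.

135 pts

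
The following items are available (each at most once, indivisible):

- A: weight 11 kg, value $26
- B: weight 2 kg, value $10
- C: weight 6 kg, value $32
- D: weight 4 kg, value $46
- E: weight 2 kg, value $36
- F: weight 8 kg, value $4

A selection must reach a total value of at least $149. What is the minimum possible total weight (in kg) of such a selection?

25

Subsets with value ≥ 149, sorted by total weight:
- A+B+C+D+E: weight 25, value 150
- A+B+C+D+E+F: weight 33, value 154
Minimum weight: 25 kg.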